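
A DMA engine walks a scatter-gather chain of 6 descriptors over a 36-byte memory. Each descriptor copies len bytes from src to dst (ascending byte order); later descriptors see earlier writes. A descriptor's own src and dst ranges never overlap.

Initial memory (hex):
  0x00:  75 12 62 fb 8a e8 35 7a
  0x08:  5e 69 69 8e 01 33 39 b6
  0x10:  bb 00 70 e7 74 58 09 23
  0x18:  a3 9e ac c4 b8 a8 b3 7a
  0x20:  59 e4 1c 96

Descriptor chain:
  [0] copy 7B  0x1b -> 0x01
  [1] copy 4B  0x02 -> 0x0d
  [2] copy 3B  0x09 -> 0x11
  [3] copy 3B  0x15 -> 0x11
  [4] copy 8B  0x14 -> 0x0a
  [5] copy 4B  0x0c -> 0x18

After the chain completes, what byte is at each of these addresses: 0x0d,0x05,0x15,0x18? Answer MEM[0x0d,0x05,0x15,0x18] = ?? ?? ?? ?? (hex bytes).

#0 dst[0x01+7] := {0xc4,0xb8,0xa8,0xb3,0x7a,0x59,0xe4}
#1 dst[0x0d+4] := {0xb8,0xa8,0xb3,0x7a}
#2 dst[0x11+3] := {0x69,0x69,0x8e}
#3 dst[0x11+3] := {0x58,0x09,0x23}
#4 dst[0x0a+8] := {0x74,0x58,0x09,0x23,0xa3,0x9e,0xac,0xc4}
#5 dst[0x18+4] := {0x09,0x23,0xa3,0x9e}
query mem[0x0d]=0x23, mem[0x05]=0x7a, mem[0x15]=0x58, mem[0x18]=0x09

MEM[0x0d,0x05,0x15,0x18] = 23 7a 58 09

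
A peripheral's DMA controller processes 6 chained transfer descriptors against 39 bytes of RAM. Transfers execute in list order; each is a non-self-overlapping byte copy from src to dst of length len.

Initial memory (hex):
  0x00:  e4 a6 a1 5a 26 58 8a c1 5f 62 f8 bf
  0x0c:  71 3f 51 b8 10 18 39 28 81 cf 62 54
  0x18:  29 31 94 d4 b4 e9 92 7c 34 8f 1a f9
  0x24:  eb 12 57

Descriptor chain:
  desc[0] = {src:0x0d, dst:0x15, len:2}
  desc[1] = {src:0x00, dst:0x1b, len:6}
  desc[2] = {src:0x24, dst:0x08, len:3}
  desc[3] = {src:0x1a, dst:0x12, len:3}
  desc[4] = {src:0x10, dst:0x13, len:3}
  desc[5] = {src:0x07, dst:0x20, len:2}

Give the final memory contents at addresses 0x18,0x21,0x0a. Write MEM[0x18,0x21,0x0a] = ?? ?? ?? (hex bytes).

D0: mem[0x15..0x16] <- [3f 51]
D1: mem[0x1b..0x20] <- [e4 a6 a1 5a 26 58]
D2: mem[0x08..0x0a] <- [eb 12 57]
D3: mem[0x12..0x14] <- [94 e4 a6]
D4: mem[0x13..0x15] <- [10 18 94]
D5: mem[0x20..0x21] <- [c1 eb]
query mem[0x18]=0x29, mem[0x21]=0xeb, mem[0x0a]=0x57

MEM[0x18,0x21,0x0a] = 29 eb 57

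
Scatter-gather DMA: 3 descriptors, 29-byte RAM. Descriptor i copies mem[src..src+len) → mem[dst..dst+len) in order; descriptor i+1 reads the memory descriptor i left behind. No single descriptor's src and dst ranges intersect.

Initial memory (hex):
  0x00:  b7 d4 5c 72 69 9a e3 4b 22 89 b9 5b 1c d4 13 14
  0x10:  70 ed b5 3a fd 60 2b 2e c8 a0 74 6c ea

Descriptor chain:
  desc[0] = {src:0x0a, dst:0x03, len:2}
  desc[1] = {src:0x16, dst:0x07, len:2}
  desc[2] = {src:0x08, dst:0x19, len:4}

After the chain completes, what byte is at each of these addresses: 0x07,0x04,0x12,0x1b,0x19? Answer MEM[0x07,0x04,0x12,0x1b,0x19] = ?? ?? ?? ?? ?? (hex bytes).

  after D0: wrote 2B at 0x03 = b95b
  after D1: wrote 2B at 0x07 = 2b2e
  after D2: wrote 4B at 0x19 = 2e89b95b
query mem[0x07]=0x2b, mem[0x04]=0x5b, mem[0x12]=0xb5, mem[0x1b]=0xb9, mem[0x19]=0x2e

MEM[0x07,0x04,0x12,0x1b,0x19] = 2b 5b b5 b9 2e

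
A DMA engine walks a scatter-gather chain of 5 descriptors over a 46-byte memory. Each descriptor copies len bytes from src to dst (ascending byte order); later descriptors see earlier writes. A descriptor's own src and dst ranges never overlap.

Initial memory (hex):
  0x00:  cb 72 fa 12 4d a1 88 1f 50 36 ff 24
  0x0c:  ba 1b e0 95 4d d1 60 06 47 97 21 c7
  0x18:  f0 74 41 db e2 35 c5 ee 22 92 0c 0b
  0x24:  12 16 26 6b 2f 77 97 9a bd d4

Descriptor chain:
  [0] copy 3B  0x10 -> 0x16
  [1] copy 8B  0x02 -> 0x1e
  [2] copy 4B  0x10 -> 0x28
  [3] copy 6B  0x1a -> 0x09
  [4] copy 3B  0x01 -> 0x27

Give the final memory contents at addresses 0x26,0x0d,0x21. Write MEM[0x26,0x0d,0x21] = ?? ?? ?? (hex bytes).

#0 dst[0x16+3] := {0x4d,0xd1,0x60}
#1 dst[0x1e+8] := {0xfa,0x12,0x4d,0xa1,0x88,0x1f,0x50,0x36}
#2 dst[0x28+4] := {0x4d,0xd1,0x60,0x06}
#3 dst[0x09+6] := {0x41,0xdb,0xe2,0x35,0xfa,0x12}
#4 dst[0x27+3] := {0x72,0xfa,0x12}
query mem[0x26]=0x26, mem[0x0d]=0xfa, mem[0x21]=0xa1

MEM[0x26,0x0d,0x21] = 26 fa a1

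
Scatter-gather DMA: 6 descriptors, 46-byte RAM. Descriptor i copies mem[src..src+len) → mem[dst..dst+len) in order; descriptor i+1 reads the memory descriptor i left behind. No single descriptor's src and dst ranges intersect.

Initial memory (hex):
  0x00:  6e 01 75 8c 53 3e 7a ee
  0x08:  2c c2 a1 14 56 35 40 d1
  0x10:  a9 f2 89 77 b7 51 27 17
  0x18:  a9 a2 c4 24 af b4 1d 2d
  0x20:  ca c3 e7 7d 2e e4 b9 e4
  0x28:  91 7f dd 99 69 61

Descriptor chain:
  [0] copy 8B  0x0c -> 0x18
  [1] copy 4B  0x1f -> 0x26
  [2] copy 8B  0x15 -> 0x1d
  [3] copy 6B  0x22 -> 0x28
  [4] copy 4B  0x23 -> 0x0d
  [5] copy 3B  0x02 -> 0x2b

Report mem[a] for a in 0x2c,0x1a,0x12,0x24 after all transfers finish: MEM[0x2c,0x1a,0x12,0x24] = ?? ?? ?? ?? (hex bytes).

MEM[0x2c,0x1a,0x12,0x24] = 8c 40 89 a9

D0: mem[0x18..0x1f] <- [56 35 40 d1 a9 f2 89 77]
D1: mem[0x26..0x29] <- [77 ca c3 e7]
D2: mem[0x1d..0x24] <- [51 27 17 56 35 40 d1 a9]
D3: mem[0x28..0x2d] <- [40 d1 a9 e4 77 ca]
D4: mem[0x0d..0x10] <- [d1 a9 e4 77]
D5: mem[0x2b..0x2d] <- [75 8c 53]
query mem[0x2c]=0x8c, mem[0x1a]=0x40, mem[0x12]=0x89, mem[0x24]=0xa9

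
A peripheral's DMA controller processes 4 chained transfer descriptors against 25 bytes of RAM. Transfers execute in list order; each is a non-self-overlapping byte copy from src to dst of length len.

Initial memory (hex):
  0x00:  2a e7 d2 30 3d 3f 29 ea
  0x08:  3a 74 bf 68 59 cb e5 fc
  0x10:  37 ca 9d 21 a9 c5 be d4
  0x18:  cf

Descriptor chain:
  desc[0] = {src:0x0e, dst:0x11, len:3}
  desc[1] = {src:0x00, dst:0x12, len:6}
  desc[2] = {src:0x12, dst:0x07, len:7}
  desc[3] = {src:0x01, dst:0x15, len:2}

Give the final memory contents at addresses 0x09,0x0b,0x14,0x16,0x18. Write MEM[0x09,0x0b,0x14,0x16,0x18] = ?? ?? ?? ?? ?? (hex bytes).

#0 dst[0x11+3] := {0xe5,0xfc,0x37}
#1 dst[0x12+6] := {0x2a,0xe7,0xd2,0x30,0x3d,0x3f}
#2 dst[0x07+7] := {0x2a,0xe7,0xd2,0x30,0x3d,0x3f,0xcf}
#3 dst[0x15+2] := {0xe7,0xd2}
query mem[0x09]=0xd2, mem[0x0b]=0x3d, mem[0x14]=0xd2, mem[0x16]=0xd2, mem[0x18]=0xcf

MEM[0x09,0x0b,0x14,0x16,0x18] = d2 3d d2 d2 cf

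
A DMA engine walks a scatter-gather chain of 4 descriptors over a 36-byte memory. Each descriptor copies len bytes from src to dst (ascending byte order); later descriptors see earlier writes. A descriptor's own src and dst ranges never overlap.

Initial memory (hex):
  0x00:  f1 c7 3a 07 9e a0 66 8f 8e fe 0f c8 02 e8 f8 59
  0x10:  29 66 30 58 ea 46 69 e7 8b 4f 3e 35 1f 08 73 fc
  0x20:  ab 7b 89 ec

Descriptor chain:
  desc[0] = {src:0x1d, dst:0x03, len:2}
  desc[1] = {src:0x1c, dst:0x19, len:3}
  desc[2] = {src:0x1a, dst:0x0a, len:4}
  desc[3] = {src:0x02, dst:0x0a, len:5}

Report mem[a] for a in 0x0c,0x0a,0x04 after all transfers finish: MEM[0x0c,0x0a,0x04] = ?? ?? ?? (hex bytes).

MEM[0x0c,0x0a,0x04] = 73 3a 73

#0 dst[0x03+2] := {0x08,0x73}
#1 dst[0x19+3] := {0x1f,0x08,0x73}
#2 dst[0x0a+4] := {0x08,0x73,0x1f,0x08}
#3 dst[0x0a+5] := {0x3a,0x08,0x73,0xa0,0x66}
query mem[0x0c]=0x73, mem[0x0a]=0x3a, mem[0x04]=0x73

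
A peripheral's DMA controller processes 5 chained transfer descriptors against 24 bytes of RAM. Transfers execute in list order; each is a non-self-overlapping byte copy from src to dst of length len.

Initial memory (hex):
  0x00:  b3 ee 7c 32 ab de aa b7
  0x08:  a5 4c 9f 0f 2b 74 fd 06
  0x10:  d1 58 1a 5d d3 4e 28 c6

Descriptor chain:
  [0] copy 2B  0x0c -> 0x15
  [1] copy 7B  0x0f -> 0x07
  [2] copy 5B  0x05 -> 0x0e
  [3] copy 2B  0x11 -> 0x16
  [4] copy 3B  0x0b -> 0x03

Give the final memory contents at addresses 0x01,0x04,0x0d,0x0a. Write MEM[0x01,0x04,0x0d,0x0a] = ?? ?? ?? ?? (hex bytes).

MEM[0x01,0x04,0x0d,0x0a] = ee d3 2b 1a

[0] 0x0c->0x15 len=2 : 2b 74
[1] 0x0f->0x07 len=7 : 06 d1 58 1a 5d d3 2b
[2] 0x05->0x0e len=5 : de aa 06 d1 58
[3] 0x11->0x16 len=2 : d1 58
[4] 0x0b->0x03 len=3 : 5d d3 2b
query mem[0x01]=0xee, mem[0x04]=0xd3, mem[0x0d]=0x2b, mem[0x0a]=0x1a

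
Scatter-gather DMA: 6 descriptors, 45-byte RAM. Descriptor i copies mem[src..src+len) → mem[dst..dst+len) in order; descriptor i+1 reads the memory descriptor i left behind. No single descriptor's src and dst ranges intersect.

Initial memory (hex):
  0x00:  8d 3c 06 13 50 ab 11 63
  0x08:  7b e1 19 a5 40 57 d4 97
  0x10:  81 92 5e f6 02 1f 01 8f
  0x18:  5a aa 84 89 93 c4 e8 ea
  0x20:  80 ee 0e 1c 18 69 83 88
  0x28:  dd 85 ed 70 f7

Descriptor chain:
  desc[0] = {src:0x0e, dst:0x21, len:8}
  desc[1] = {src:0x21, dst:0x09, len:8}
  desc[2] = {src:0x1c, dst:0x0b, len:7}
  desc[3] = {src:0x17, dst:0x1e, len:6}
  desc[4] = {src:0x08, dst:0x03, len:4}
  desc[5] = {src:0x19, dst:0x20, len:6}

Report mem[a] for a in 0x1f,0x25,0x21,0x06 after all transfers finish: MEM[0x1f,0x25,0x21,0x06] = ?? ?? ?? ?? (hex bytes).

MEM[0x1f,0x25,0x21,0x06] = 5a 8f 84 93

#0 dst[0x21+8] := {0xd4,0x97,0x81,0x92,0x5e,0xf6,0x02,0x1f}
#1 dst[0x09+8] := {0xd4,0x97,0x81,0x92,0x5e,0xf6,0x02,0x1f}
#2 dst[0x0b+7] := {0x93,0xc4,0xe8,0xea,0x80,0xd4,0x97}
#3 dst[0x1e+6] := {0x8f,0x5a,0xaa,0x84,0x89,0x93}
#4 dst[0x03+4] := {0x7b,0xd4,0x97,0x93}
#5 dst[0x20+6] := {0xaa,0x84,0x89,0x93,0xc4,0x8f}
query mem[0x1f]=0x5a, mem[0x25]=0x8f, mem[0x21]=0x84, mem[0x06]=0x93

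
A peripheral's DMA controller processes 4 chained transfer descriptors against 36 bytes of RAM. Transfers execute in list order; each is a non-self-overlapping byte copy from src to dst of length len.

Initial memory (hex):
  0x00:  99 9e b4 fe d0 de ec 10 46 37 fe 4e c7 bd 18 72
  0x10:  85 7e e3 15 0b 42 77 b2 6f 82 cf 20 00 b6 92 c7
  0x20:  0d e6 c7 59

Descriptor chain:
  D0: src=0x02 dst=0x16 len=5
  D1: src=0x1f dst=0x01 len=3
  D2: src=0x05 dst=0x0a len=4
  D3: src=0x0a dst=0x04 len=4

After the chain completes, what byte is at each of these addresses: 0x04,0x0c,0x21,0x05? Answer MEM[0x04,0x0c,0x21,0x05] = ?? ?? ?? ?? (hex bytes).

MEM[0x04,0x0c,0x21,0x05] = de 10 e6 ec

D0: mem[0x16..0x1a] <- [b4 fe d0 de ec]
D1: mem[0x01..0x03] <- [c7 0d e6]
D2: mem[0x0a..0x0d] <- [de ec 10 46]
D3: mem[0x04..0x07] <- [de ec 10 46]
query mem[0x04]=0xde, mem[0x0c]=0x10, mem[0x21]=0xe6, mem[0x05]=0xec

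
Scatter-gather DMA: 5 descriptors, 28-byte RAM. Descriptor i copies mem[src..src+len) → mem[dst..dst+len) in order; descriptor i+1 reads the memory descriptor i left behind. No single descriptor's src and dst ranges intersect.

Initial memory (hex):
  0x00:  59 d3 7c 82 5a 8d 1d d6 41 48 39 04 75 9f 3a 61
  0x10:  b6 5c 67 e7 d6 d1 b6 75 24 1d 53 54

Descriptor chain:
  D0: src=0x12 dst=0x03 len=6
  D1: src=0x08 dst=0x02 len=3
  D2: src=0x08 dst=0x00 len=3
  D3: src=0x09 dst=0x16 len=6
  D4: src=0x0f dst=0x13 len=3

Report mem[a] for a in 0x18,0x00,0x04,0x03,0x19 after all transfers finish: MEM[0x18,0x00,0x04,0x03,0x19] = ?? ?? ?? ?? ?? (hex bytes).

MEM[0x18,0x00,0x04,0x03,0x19] = 04 75 39 48 75

  after D0: wrote 6B at 0x03 = 67e7d6d1b675
  after D1: wrote 3B at 0x02 = 754839
  after D2: wrote 3B at 0x00 = 754839
  after D3: wrote 6B at 0x16 = 483904759f3a
  after D4: wrote 3B at 0x13 = 61b65c
query mem[0x18]=0x04, mem[0x00]=0x75, mem[0x04]=0x39, mem[0x03]=0x48, mem[0x19]=0x75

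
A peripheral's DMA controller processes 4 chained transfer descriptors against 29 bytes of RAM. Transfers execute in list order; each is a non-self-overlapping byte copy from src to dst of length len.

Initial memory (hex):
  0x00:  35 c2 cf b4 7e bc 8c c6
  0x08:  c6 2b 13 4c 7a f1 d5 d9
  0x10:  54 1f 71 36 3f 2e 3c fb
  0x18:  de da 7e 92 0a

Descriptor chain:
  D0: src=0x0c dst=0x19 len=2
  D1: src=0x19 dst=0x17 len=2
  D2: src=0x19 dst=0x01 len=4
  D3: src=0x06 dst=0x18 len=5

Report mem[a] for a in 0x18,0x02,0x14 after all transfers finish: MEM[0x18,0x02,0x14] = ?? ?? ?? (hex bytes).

MEM[0x18,0x02,0x14] = 8c f1 3f

[0] 0x0c->0x19 len=2 : 7a f1
[1] 0x19->0x17 len=2 : 7a f1
[2] 0x19->0x01 len=4 : 7a f1 92 0a
[3] 0x06->0x18 len=5 : 8c c6 c6 2b 13
query mem[0x18]=0x8c, mem[0x02]=0xf1, mem[0x14]=0x3f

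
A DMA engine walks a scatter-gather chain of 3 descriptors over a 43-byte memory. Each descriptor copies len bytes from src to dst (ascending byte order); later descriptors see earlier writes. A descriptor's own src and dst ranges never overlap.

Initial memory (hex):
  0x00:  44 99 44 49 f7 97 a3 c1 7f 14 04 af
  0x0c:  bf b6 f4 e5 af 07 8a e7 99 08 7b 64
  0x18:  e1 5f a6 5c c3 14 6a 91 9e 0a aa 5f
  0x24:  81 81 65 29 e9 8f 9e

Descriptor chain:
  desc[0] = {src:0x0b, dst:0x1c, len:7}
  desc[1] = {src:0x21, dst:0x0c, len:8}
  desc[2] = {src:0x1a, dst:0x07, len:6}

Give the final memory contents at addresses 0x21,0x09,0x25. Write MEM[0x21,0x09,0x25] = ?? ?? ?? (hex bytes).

MEM[0x21,0x09,0x25] = af af 81

[0] 0x0b->0x1c len=7 : af bf b6 f4 e5 af 07
[1] 0x21->0x0c len=8 : af 07 5f 81 81 65 29 e9
[2] 0x1a->0x07 len=6 : a6 5c af bf b6 f4
query mem[0x21]=0xaf, mem[0x09]=0xaf, mem[0x25]=0x81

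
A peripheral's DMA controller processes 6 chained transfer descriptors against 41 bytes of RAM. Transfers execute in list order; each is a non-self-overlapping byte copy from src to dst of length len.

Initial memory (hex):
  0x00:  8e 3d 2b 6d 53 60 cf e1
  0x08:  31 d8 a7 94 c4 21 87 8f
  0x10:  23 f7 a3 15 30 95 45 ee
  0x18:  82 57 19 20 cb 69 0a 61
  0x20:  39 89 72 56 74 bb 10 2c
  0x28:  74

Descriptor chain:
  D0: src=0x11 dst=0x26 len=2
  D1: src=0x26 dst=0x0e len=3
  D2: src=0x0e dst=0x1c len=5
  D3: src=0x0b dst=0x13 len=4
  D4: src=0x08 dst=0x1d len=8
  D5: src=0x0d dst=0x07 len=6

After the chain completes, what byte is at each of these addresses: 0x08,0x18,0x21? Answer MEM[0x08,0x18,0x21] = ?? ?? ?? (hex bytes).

MEM[0x08,0x18,0x21] = f7 82 c4

D0: mem[0x26..0x27] <- [f7 a3]
D1: mem[0x0e..0x10] <- [f7 a3 74]
D2: mem[0x1c..0x20] <- [f7 a3 74 f7 a3]
D3: mem[0x13..0x16] <- [94 c4 21 f7]
D4: mem[0x1d..0x24] <- [31 d8 a7 94 c4 21 f7 a3]
D5: mem[0x07..0x0c] <- [21 f7 a3 74 f7 a3]
query mem[0x08]=0xf7, mem[0x18]=0x82, mem[0x21]=0xc4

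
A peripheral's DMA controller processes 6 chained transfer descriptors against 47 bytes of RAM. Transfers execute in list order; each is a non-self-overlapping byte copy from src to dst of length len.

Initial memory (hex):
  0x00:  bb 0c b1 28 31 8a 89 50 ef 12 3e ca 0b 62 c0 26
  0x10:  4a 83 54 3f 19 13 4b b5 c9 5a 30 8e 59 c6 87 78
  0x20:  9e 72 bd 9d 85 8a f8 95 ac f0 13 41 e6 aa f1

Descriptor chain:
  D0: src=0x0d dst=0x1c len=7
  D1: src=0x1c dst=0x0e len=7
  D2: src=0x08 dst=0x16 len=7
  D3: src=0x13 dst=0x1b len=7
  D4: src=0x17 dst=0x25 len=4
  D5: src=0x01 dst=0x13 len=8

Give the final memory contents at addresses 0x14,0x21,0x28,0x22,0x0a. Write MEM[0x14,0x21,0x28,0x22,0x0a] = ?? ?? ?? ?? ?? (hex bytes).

#0 dst[0x1c+7] := {0x62,0xc0,0x26,0x4a,0x83,0x54,0x3f}
#1 dst[0x0e+7] := {0x62,0xc0,0x26,0x4a,0x83,0x54,0x3f}
#2 dst[0x16+7] := {0xef,0x12,0x3e,0xca,0x0b,0x62,0x62}
#3 dst[0x1b+7] := {0x54,0x3f,0x13,0xef,0x12,0x3e,0xca}
#4 dst[0x25+4] := {0x12,0x3e,0xca,0x0b}
#5 dst[0x13+8] := {0x0c,0xb1,0x28,0x31,0x8a,0x89,0x50,0xef}
query mem[0x14]=0xb1, mem[0x21]=0xca, mem[0x28]=0x0b, mem[0x22]=0x3f, mem[0x0a]=0x3e

MEM[0x14,0x21,0x28,0x22,0x0a] = b1 ca 0b 3f 3e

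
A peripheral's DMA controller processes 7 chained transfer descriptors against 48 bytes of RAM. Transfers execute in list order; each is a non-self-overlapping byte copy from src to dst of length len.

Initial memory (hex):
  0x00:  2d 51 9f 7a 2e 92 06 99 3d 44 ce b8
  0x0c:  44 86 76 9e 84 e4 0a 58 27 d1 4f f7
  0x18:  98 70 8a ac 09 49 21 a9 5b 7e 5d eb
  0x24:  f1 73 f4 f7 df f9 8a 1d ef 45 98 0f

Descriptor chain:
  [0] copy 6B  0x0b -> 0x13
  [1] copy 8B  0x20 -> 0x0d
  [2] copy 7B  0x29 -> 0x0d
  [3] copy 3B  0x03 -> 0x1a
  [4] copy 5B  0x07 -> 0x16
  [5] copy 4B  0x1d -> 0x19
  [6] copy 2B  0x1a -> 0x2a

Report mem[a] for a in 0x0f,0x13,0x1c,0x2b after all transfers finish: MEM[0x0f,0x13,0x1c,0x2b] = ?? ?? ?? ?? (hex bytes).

[0] 0x0b->0x13 len=6 : b8 44 86 76 9e 84
[1] 0x20->0x0d len=8 : 5b 7e 5d eb f1 73 f4 f7
[2] 0x29->0x0d len=7 : f9 8a 1d ef 45 98 0f
[3] 0x03->0x1a len=3 : 7a 2e 92
[4] 0x07->0x16 len=5 : 99 3d 44 ce b8
[5] 0x1d->0x19 len=4 : 49 21 a9 5b
[6] 0x1a->0x2a len=2 : 21 a9
query mem[0x0f]=0x1d, mem[0x13]=0x0f, mem[0x1c]=0x5b, mem[0x2b]=0xa9

MEM[0x0f,0x13,0x1c,0x2b] = 1d 0f 5b a9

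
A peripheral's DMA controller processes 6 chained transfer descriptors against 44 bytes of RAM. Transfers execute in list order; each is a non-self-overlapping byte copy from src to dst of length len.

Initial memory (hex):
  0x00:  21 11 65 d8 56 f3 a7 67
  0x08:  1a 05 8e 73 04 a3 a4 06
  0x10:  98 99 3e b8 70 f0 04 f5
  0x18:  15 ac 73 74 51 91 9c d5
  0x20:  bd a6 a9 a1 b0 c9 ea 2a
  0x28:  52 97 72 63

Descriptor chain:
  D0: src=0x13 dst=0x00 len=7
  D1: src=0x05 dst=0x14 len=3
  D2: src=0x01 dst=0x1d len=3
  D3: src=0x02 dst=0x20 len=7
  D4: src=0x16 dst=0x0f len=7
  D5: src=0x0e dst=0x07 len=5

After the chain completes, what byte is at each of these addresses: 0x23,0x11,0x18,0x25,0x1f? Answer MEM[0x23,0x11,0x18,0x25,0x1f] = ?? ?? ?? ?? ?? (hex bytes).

MEM[0x23,0x11,0x18,0x25,0x1f] = 15 15 15 67 04

  after D0: wrote 7B at 0x00 = b870f004f515ac
  after D1: wrote 3B at 0x14 = 15ac67
  after D2: wrote 3B at 0x1d = 70f004
  after D3: wrote 7B at 0x20 = f004f515ac671a
  after D4: wrote 7B at 0x0f = 67f515ac737451
  after D5: wrote 5B at 0x07 = a467f515ac
query mem[0x23]=0x15, mem[0x11]=0x15, mem[0x18]=0x15, mem[0x25]=0x67, mem[0x1f]=0x04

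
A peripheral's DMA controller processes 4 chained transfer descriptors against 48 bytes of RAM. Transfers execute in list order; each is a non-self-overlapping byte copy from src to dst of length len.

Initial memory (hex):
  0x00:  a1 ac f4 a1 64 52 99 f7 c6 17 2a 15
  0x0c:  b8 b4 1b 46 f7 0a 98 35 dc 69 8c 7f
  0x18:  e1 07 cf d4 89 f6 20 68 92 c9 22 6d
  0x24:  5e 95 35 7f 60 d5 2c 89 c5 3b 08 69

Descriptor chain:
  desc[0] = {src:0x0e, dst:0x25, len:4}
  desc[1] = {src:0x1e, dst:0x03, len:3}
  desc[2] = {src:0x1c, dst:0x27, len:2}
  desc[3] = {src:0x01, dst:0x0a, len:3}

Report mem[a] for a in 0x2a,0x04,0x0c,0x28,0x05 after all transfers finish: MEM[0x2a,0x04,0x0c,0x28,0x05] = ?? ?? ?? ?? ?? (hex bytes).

MEM[0x2a,0x04,0x0c,0x28,0x05] = 2c 68 20 f6 92

D0: mem[0x25..0x28] <- [1b 46 f7 0a]
D1: mem[0x03..0x05] <- [20 68 92]
D2: mem[0x27..0x28] <- [89 f6]
D3: mem[0x0a..0x0c] <- [ac f4 20]
query mem[0x2a]=0x2c, mem[0x04]=0x68, mem[0x0c]=0x20, mem[0x28]=0xf6, mem[0x05]=0x92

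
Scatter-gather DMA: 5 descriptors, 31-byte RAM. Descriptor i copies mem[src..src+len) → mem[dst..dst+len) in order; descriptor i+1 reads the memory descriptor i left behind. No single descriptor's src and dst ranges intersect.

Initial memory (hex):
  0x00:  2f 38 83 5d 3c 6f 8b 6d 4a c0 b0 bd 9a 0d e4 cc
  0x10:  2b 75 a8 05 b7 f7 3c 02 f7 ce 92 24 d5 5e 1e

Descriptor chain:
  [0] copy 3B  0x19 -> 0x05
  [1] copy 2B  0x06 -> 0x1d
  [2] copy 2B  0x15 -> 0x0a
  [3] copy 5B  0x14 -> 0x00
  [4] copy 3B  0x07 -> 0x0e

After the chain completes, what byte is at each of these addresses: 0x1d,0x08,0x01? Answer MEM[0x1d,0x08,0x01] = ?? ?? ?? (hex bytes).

  after D0: wrote 3B at 0x05 = ce9224
  after D1: wrote 2B at 0x1d = 9224
  after D2: wrote 2B at 0x0a = f73c
  after D3: wrote 5B at 0x00 = b7f73c02f7
  after D4: wrote 3B at 0x0e = 244ac0
query mem[0x1d]=0x92, mem[0x08]=0x4a, mem[0x01]=0xf7

MEM[0x1d,0x08,0x01] = 92 4a f7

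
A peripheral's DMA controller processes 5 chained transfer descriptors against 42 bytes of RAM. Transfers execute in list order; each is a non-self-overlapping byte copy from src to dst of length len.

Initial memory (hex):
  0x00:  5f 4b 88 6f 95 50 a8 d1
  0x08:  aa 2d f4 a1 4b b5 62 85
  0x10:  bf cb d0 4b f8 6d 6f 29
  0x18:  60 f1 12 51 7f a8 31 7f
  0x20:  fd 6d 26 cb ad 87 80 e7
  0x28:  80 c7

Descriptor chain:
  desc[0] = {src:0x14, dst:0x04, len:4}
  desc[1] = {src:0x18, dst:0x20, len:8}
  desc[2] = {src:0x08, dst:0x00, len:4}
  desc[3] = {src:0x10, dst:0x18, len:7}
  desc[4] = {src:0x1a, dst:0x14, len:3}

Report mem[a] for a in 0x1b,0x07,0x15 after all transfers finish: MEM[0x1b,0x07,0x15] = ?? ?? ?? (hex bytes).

D0: mem[0x04..0x07] <- [f8 6d 6f 29]
D1: mem[0x20..0x27] <- [60 f1 12 51 7f a8 31 7f]
D2: mem[0x00..0x03] <- [aa 2d f4 a1]
D3: mem[0x18..0x1e] <- [bf cb d0 4b f8 6d 6f]
D4: mem[0x14..0x16] <- [d0 4b f8]
query mem[0x1b]=0x4b, mem[0x07]=0x29, mem[0x15]=0x4b

MEM[0x1b,0x07,0x15] = 4b 29 4b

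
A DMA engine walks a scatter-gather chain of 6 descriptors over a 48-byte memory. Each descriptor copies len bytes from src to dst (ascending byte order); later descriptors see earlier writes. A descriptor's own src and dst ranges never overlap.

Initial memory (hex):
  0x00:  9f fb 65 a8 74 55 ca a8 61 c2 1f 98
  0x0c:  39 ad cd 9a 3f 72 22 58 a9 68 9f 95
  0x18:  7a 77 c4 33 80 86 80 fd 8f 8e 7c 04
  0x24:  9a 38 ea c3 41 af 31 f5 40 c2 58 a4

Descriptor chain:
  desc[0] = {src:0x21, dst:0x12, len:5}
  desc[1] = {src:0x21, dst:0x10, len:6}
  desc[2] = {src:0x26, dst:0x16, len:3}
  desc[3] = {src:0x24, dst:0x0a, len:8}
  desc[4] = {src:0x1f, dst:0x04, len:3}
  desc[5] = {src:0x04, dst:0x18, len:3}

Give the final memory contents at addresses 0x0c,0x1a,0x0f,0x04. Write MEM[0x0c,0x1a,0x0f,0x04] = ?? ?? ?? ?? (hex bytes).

MEM[0x0c,0x1a,0x0f,0x04] = ea 8e af fd

D0: mem[0x12..0x16] <- [8e 7c 04 9a 38]
D1: mem[0x10..0x15] <- [8e 7c 04 9a 38 ea]
D2: mem[0x16..0x18] <- [ea c3 41]
D3: mem[0x0a..0x11] <- [9a 38 ea c3 41 af 31 f5]
D4: mem[0x04..0x06] <- [fd 8f 8e]
D5: mem[0x18..0x1a] <- [fd 8f 8e]
query mem[0x0c]=0xea, mem[0x1a]=0x8e, mem[0x0f]=0xaf, mem[0x04]=0xfd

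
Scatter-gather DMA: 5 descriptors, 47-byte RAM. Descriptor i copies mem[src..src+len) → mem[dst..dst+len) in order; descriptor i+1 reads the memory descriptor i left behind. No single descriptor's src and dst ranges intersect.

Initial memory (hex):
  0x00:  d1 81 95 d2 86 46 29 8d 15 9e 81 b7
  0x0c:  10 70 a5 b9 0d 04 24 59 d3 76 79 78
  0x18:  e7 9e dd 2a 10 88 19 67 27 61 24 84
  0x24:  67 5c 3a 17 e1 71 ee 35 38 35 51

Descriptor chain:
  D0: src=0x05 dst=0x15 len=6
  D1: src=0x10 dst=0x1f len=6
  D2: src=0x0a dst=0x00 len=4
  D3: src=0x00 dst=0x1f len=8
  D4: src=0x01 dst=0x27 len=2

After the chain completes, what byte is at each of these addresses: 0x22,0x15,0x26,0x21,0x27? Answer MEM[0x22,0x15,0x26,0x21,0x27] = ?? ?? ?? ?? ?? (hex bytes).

MEM[0x22,0x15,0x26,0x21,0x27] = 70 46 8d 10 b7

D0: mem[0x15..0x1a] <- [46 29 8d 15 9e 81]
D1: mem[0x1f..0x24] <- [0d 04 24 59 d3 46]
D2: mem[0x00..0x03] <- [81 b7 10 70]
D3: mem[0x1f..0x26] <- [81 b7 10 70 86 46 29 8d]
D4: mem[0x27..0x28] <- [b7 10]
query mem[0x22]=0x70, mem[0x15]=0x46, mem[0x26]=0x8d, mem[0x21]=0x10, mem[0x27]=0xb7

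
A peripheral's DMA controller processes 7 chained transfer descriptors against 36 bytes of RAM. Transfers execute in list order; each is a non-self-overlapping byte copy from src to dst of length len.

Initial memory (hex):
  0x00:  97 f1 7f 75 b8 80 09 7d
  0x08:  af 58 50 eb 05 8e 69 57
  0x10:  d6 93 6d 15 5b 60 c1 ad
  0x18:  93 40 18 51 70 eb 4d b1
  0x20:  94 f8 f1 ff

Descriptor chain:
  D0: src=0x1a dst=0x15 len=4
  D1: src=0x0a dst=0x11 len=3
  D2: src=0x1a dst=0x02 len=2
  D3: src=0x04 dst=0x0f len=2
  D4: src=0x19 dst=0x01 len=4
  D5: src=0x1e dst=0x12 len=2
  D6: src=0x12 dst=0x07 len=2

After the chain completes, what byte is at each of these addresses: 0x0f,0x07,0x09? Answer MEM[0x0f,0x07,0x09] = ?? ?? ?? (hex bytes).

#0 dst[0x15+4] := {0x18,0x51,0x70,0xeb}
#1 dst[0x11+3] := {0x50,0xeb,0x05}
#2 dst[0x02+2] := {0x18,0x51}
#3 dst[0x0f+2] := {0xb8,0x80}
#4 dst[0x01+4] := {0x40,0x18,0x51,0x70}
#5 dst[0x12+2] := {0x4d,0xb1}
#6 dst[0x07+2] := {0x4d,0xb1}
query mem[0x0f]=0xb8, mem[0x07]=0x4d, mem[0x09]=0x58

MEM[0x0f,0x07,0x09] = b8 4d 58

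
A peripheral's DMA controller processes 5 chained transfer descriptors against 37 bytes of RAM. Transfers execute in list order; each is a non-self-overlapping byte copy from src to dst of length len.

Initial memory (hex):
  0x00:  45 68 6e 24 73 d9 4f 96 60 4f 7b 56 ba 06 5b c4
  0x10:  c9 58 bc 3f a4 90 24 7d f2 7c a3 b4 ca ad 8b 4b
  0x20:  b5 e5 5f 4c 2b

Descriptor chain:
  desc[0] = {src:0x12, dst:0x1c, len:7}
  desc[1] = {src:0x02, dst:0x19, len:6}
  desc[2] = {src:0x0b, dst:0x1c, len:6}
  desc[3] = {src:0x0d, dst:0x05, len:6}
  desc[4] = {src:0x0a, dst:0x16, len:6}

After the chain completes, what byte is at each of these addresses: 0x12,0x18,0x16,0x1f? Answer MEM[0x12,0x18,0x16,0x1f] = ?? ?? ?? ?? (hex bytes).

MEM[0x12,0x18,0x16,0x1f] = bc ba bc 5b

#0 dst[0x1c+7] := {0xbc,0x3f,0xa4,0x90,0x24,0x7d,0xf2}
#1 dst[0x19+6] := {0x6e,0x24,0x73,0xd9,0x4f,0x96}
#2 dst[0x1c+6] := {0x56,0xba,0x06,0x5b,0xc4,0xc9}
#3 dst[0x05+6] := {0x06,0x5b,0xc4,0xc9,0x58,0xbc}
#4 dst[0x16+6] := {0xbc,0x56,0xba,0x06,0x5b,0xc4}
query mem[0x12]=0xbc, mem[0x18]=0xba, mem[0x16]=0xbc, mem[0x1f]=0x5b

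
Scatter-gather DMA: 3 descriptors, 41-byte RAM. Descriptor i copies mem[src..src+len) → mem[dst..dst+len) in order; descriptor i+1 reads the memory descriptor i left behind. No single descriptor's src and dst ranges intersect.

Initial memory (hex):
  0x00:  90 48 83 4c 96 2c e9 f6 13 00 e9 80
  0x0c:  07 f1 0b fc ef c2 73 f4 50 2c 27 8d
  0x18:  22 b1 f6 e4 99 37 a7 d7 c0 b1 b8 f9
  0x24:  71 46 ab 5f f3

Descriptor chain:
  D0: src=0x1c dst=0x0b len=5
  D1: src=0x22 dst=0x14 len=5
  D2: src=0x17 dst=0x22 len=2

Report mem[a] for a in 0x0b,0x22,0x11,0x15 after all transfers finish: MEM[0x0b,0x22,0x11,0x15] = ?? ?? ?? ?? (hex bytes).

MEM[0x0b,0x22,0x11,0x15] = 99 46 c2 f9

  after D0: wrote 5B at 0x0b = 9937a7d7c0
  after D1: wrote 5B at 0x14 = b8f97146ab
  after D2: wrote 2B at 0x22 = 46ab
query mem[0x0b]=0x99, mem[0x22]=0x46, mem[0x11]=0xc2, mem[0x15]=0xf9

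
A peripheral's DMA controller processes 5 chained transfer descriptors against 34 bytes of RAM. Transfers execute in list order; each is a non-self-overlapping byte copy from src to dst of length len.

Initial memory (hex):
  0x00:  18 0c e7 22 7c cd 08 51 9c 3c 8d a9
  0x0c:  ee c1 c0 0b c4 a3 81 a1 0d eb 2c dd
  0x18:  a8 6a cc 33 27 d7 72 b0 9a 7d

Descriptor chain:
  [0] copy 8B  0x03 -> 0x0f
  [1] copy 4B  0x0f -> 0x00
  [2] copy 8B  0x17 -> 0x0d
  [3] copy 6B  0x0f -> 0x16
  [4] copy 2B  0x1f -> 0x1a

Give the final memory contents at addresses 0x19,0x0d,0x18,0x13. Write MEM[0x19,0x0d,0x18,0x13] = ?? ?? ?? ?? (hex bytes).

#0 dst[0x0f+8] := {0x22,0x7c,0xcd,0x08,0x51,0x9c,0x3c,0x8d}
#1 dst[0x00+4] := {0x22,0x7c,0xcd,0x08}
#2 dst[0x0d+8] := {0xdd,0xa8,0x6a,0xcc,0x33,0x27,0xd7,0x72}
#3 dst[0x16+6] := {0x6a,0xcc,0x33,0x27,0xd7,0x72}
#4 dst[0x1a+2] := {0xb0,0x9a}
query mem[0x19]=0x27, mem[0x0d]=0xdd, mem[0x18]=0x33, mem[0x13]=0xd7

MEM[0x19,0x0d,0x18,0x13] = 27 dd 33 d7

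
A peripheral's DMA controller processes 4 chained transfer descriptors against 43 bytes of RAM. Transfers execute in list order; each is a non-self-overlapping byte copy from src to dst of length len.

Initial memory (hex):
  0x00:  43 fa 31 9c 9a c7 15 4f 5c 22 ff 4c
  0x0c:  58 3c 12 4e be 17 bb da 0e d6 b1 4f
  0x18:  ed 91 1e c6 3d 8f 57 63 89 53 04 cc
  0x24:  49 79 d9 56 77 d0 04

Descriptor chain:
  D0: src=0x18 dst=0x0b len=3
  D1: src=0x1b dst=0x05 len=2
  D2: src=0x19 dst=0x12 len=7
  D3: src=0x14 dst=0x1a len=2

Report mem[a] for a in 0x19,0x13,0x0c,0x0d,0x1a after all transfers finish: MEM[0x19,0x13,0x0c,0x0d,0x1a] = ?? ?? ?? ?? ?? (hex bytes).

[0] 0x18->0x0b len=3 : ed 91 1e
[1] 0x1b->0x05 len=2 : c6 3d
[2] 0x19->0x12 len=7 : 91 1e c6 3d 8f 57 63
[3] 0x14->0x1a len=2 : c6 3d
query mem[0x19]=0x91, mem[0x13]=0x1e, mem[0x0c]=0x91, mem[0x0d]=0x1e, mem[0x1a]=0xc6

MEM[0x19,0x13,0x0c,0x0d,0x1a] = 91 1e 91 1e c6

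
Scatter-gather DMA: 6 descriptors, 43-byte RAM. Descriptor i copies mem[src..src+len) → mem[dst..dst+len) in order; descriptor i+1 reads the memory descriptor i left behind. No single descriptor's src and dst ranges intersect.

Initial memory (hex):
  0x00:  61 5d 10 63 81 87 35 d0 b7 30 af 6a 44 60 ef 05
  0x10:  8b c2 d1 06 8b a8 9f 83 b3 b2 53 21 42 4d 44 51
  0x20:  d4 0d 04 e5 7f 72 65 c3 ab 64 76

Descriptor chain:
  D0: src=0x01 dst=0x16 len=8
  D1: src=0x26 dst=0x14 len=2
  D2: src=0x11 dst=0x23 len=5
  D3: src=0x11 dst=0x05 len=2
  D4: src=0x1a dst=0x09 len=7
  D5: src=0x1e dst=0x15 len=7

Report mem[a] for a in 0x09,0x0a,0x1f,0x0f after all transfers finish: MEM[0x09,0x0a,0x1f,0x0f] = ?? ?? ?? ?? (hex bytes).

#0 dst[0x16+8] := {0x5d,0x10,0x63,0x81,0x87,0x35,0xd0,0xb7}
#1 dst[0x14+2] := {0x65,0xc3}
#2 dst[0x23+5] := {0xc2,0xd1,0x06,0x65,0xc3}
#3 dst[0x05+2] := {0xc2,0xd1}
#4 dst[0x09+7] := {0x87,0x35,0xd0,0xb7,0x44,0x51,0xd4}
#5 dst[0x15+7] := {0x44,0x51,0xd4,0x0d,0x04,0xc2,0xd1}
query mem[0x09]=0x87, mem[0x0a]=0x35, mem[0x1f]=0x51, mem[0x0f]=0xd4

MEM[0x09,0x0a,0x1f,0x0f] = 87 35 51 d4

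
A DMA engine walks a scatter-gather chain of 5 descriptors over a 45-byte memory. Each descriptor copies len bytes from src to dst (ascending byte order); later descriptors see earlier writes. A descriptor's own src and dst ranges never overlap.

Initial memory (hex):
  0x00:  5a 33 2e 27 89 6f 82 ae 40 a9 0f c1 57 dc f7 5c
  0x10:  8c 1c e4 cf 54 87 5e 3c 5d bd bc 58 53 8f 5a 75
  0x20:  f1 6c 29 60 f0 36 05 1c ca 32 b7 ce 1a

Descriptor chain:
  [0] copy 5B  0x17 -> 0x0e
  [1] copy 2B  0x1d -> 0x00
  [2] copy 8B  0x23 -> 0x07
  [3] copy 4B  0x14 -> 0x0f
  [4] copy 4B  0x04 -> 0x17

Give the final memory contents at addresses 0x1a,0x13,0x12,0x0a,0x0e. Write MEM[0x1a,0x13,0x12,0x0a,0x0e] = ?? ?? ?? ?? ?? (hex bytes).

[0] 0x17->0x0e len=5 : 3c 5d bd bc 58
[1] 0x1d->0x00 len=2 : 8f 5a
[2] 0x23->0x07 len=8 : 60 f0 36 05 1c ca 32 b7
[3] 0x14->0x0f len=4 : 54 87 5e 3c
[4] 0x04->0x17 len=4 : 89 6f 82 60
query mem[0x1a]=0x60, mem[0x13]=0xcf, mem[0x12]=0x3c, mem[0x0a]=0x05, mem[0x0e]=0xb7

MEM[0x1a,0x13,0x12,0x0a,0x0e] = 60 cf 3c 05 b7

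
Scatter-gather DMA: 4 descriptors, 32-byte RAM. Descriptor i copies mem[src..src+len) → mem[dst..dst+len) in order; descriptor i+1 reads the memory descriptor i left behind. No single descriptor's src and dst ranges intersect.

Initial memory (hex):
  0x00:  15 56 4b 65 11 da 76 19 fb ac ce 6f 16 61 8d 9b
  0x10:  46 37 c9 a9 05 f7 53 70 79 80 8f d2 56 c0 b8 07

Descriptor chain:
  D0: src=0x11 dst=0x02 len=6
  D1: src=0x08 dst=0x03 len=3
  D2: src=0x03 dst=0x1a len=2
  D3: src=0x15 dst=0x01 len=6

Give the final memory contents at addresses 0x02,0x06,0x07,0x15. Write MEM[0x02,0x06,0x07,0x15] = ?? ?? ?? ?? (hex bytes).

#0 dst[0x02+6] := {0x37,0xc9,0xa9,0x05,0xf7,0x53}
#1 dst[0x03+3] := {0xfb,0xac,0xce}
#2 dst[0x1a+2] := {0xfb,0xac}
#3 dst[0x01+6] := {0xf7,0x53,0x70,0x79,0x80,0xfb}
query mem[0x02]=0x53, mem[0x06]=0xfb, mem[0x07]=0x53, mem[0x15]=0xf7

MEM[0x02,0x06,0x07,0x15] = 53 fb 53 f7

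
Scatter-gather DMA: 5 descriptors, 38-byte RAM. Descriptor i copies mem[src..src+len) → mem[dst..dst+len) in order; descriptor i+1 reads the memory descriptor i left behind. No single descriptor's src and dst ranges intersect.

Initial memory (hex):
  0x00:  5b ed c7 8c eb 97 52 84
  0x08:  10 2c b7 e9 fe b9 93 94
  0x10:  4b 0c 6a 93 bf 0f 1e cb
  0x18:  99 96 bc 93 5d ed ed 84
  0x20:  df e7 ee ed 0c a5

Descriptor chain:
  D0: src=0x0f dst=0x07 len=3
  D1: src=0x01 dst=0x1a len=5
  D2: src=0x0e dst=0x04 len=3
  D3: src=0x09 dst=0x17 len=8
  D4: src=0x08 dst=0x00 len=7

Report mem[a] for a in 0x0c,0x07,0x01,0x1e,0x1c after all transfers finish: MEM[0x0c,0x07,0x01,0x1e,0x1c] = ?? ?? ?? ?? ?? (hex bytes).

D0: mem[0x07..0x09] <- [94 4b 0c]
D1: mem[0x1a..0x1e] <- [ed c7 8c eb 97]
D2: mem[0x04..0x06] <- [93 94 4b]
D3: mem[0x17..0x1e] <- [0c b7 e9 fe b9 93 94 4b]
D4: mem[0x00..0x06] <- [4b 0c b7 e9 fe b9 93]
query mem[0x0c]=0xfe, mem[0x07]=0x94, mem[0x01]=0x0c, mem[0x1e]=0x4b, mem[0x1c]=0x93

MEM[0x0c,0x07,0x01,0x1e,0x1c] = fe 94 0c 4b 93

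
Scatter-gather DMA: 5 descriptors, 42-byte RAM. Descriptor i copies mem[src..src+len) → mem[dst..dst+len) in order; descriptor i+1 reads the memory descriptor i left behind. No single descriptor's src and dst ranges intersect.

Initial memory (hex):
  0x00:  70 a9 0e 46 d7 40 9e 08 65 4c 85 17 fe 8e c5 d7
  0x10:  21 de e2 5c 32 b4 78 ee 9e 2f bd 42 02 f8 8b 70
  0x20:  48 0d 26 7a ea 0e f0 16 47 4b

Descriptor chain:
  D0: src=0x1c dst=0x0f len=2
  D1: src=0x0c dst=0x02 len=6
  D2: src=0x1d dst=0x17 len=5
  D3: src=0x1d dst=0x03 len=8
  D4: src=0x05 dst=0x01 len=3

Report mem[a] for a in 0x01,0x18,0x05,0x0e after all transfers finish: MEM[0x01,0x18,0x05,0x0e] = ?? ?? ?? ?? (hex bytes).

MEM[0x01,0x18,0x05,0x0e] = 70 8b 70 c5

#0 dst[0x0f+2] := {0x02,0xf8}
#1 dst[0x02+6] := {0xfe,0x8e,0xc5,0x02,0xf8,0xde}
#2 dst[0x17+5] := {0xf8,0x8b,0x70,0x48,0x0d}
#3 dst[0x03+8] := {0xf8,0x8b,0x70,0x48,0x0d,0x26,0x7a,0xea}
#4 dst[0x01+3] := {0x70,0x48,0x0d}
query mem[0x01]=0x70, mem[0x18]=0x8b, mem[0x05]=0x70, mem[0x0e]=0xc5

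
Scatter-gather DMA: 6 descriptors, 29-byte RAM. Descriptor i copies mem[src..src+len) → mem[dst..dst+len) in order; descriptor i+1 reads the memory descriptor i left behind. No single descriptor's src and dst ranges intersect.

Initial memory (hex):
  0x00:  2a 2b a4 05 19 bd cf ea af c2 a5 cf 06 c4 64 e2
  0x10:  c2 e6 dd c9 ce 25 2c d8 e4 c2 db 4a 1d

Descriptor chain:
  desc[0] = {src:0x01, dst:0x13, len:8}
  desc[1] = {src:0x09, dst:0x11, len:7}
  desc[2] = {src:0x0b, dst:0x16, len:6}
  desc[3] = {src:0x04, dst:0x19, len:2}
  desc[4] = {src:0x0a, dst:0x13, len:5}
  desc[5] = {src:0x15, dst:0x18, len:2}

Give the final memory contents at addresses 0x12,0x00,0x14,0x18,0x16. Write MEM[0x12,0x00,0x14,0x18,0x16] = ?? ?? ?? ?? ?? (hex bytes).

D0: mem[0x13..0x1a] <- [2b a4 05 19 bd cf ea af]
D1: mem[0x11..0x17] <- [c2 a5 cf 06 c4 64 e2]
D2: mem[0x16..0x1b] <- [cf 06 c4 64 e2 c2]
D3: mem[0x19..0x1a] <- [19 bd]
D4: mem[0x13..0x17] <- [a5 cf 06 c4 64]
D5: mem[0x18..0x19] <- [06 c4]
query mem[0x12]=0xa5, mem[0x00]=0x2a, mem[0x14]=0xcf, mem[0x18]=0x06, mem[0x16]=0xc4

MEM[0x12,0x00,0x14,0x18,0x16] = a5 2a cf 06 c4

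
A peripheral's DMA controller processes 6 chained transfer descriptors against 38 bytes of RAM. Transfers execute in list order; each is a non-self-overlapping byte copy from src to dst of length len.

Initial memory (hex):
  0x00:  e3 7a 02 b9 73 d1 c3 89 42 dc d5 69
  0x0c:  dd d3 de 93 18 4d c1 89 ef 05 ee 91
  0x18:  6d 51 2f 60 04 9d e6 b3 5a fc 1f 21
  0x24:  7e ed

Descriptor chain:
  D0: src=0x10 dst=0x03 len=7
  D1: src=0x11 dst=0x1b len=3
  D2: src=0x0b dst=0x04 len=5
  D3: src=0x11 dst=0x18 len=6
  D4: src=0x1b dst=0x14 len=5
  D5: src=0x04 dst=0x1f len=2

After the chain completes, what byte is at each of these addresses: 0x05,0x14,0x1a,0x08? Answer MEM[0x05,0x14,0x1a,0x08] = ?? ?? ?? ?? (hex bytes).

  after D0: wrote 7B at 0x03 = 184dc189ef05ee
  after D1: wrote 3B at 0x1b = 4dc189
  after D2: wrote 5B at 0x04 = 69ddd3de93
  after D3: wrote 6B at 0x18 = 4dc189ef05ee
  after D4: wrote 5B at 0x14 = ef05eee6b3
  after D5: wrote 2B at 0x1f = 69dd
query mem[0x05]=0xdd, mem[0x14]=0xef, mem[0x1a]=0x89, mem[0x08]=0x93

MEM[0x05,0x14,0x1a,0x08] = dd ef 89 93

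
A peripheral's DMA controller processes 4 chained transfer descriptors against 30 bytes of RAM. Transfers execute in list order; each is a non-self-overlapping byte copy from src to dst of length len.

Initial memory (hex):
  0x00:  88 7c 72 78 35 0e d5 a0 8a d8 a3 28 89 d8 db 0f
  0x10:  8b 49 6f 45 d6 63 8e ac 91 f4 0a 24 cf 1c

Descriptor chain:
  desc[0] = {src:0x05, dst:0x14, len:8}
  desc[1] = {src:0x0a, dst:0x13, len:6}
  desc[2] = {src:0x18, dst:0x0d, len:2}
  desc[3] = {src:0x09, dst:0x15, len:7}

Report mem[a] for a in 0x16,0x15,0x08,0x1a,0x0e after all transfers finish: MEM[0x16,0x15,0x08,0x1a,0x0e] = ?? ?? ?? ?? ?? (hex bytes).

  after D0: wrote 8B at 0x14 = 0ed5a08ad8a32889
  after D1: wrote 6B at 0x13 = a32889d8db0f
  after D2: wrote 2B at 0x0d = 0fa3
  after D3: wrote 7B at 0x15 = d8a328890fa30f
query mem[0x16]=0xa3, mem[0x15]=0xd8, mem[0x08]=0x8a, mem[0x1a]=0xa3, mem[0x0e]=0xa3

MEM[0x16,0x15,0x08,0x1a,0x0e] = a3 d8 8a a3 a3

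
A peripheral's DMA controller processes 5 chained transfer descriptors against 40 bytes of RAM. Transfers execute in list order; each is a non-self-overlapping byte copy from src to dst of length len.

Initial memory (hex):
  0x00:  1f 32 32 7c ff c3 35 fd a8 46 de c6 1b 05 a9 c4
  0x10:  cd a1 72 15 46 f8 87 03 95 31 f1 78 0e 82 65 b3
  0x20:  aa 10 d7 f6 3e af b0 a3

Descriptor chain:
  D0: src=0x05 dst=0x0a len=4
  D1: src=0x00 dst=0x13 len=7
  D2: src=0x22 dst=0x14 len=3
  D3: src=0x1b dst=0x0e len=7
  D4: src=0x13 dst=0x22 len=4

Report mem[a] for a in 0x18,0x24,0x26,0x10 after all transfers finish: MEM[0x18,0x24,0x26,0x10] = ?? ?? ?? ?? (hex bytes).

[0] 0x05->0x0a len=4 : c3 35 fd a8
[1] 0x00->0x13 len=7 : 1f 32 32 7c ff c3 35
[2] 0x22->0x14 len=3 : d7 f6 3e
[3] 0x1b->0x0e len=7 : 78 0e 82 65 b3 aa 10
[4] 0x13->0x22 len=4 : aa 10 f6 3e
query mem[0x18]=0xc3, mem[0x24]=0xf6, mem[0x26]=0xb0, mem[0x10]=0x82

MEM[0x18,0x24,0x26,0x10] = c3 f6 b0 82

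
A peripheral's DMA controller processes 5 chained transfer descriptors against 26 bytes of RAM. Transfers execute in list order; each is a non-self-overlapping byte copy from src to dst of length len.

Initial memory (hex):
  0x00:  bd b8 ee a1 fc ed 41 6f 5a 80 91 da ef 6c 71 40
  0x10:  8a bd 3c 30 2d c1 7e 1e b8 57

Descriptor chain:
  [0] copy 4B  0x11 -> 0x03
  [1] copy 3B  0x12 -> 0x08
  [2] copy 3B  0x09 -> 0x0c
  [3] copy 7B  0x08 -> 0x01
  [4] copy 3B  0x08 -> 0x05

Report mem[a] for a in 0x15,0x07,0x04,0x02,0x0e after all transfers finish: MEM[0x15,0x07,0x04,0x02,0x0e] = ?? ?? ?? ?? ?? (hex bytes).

  after D0: wrote 4B at 0x03 = bd3c302d
  after D1: wrote 3B at 0x08 = 3c302d
  after D2: wrote 3B at 0x0c = 302dda
  after D3: wrote 7B at 0x01 = 3c302dda302dda
  after D4: wrote 3B at 0x05 = 3c302d
query mem[0x15]=0xc1, mem[0x07]=0x2d, mem[0x04]=0xda, mem[0x02]=0x30, mem[0x0e]=0xda

MEM[0x15,0x07,0x04,0x02,0x0e] = c1 2d da 30 da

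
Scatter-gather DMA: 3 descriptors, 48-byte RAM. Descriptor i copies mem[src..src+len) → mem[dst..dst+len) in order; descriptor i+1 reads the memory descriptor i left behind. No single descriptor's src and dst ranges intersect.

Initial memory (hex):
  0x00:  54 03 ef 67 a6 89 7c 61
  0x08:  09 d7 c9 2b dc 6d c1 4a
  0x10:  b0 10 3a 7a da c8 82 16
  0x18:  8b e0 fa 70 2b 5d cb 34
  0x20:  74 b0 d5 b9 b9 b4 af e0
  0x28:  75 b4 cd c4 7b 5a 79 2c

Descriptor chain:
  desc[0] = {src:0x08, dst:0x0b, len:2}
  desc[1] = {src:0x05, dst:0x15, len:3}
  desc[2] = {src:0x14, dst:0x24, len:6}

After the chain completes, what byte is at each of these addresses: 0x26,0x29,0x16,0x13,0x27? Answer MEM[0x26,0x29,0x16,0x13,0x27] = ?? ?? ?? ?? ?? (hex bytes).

MEM[0x26,0x29,0x16,0x13,0x27] = 7c e0 7c 7a 61

[0] 0x08->0x0b len=2 : 09 d7
[1] 0x05->0x15 len=3 : 89 7c 61
[2] 0x14->0x24 len=6 : da 89 7c 61 8b e0
query mem[0x26]=0x7c, mem[0x29]=0xe0, mem[0x16]=0x7c, mem[0x13]=0x7a, mem[0x27]=0x61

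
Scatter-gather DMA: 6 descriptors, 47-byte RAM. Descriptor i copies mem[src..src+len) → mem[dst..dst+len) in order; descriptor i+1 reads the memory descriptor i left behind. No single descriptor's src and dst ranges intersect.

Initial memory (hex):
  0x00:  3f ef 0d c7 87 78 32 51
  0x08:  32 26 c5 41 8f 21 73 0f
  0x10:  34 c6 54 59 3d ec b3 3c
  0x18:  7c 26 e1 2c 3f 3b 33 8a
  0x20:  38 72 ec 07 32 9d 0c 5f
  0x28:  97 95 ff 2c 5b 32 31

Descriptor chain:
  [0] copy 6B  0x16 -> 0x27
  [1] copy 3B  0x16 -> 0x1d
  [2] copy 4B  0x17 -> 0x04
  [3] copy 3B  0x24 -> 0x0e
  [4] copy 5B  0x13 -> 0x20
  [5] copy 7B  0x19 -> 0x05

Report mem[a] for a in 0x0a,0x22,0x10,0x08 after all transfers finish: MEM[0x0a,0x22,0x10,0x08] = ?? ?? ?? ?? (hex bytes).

MEM[0x0a,0x22,0x10,0x08] = 3c ec 0c 3f

  after D0: wrote 6B at 0x27 = b33c7c26e12c
  after D1: wrote 3B at 0x1d = b33c7c
  after D2: wrote 4B at 0x04 = 3c7c26e1
  after D3: wrote 3B at 0x0e = 329d0c
  after D4: wrote 5B at 0x20 = 593decb33c
  after D5: wrote 7B at 0x05 = 26e12c3fb33c7c
query mem[0x0a]=0x3c, mem[0x22]=0xec, mem[0x10]=0x0c, mem[0x08]=0x3f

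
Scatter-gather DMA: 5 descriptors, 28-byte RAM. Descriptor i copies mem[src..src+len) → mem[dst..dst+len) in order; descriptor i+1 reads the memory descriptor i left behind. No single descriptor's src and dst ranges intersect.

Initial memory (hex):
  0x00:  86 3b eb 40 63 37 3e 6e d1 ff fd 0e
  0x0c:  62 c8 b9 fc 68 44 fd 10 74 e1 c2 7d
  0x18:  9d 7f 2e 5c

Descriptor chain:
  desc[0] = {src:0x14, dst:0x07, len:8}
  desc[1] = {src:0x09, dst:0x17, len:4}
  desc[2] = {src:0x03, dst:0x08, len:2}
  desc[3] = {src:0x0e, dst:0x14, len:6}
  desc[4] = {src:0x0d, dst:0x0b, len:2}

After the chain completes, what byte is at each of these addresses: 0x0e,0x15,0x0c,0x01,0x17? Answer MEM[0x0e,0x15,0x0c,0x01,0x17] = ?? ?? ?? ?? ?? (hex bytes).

#0 dst[0x07+8] := {0x74,0xe1,0xc2,0x7d,0x9d,0x7f,0x2e,0x5c}
#1 dst[0x17+4] := {0xc2,0x7d,0x9d,0x7f}
#2 dst[0x08+2] := {0x40,0x63}
#3 dst[0x14+6] := {0x5c,0xfc,0x68,0x44,0xfd,0x10}
#4 dst[0x0b+2] := {0x2e,0x5c}
query mem[0x0e]=0x5c, mem[0x15]=0xfc, mem[0x0c]=0x5c, mem[0x01]=0x3b, mem[0x17]=0x44

MEM[0x0e,0x15,0x0c,0x01,0x17] = 5c fc 5c 3b 44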